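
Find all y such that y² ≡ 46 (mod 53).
The square roots of 46 mod 53 are 24 and 29. Verify: 24² = 576 ≡ 46 (mod 53)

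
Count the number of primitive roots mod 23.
A prime p has φ(p-1) primitive roots; here φ(22) = 10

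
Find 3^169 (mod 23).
Using Fermat: 3^{22} ≡ 1 (mod 23). 169 ≡ 15 (mod 22). So 3^{169} ≡ 3^{15} ≡ 12 (mod 23)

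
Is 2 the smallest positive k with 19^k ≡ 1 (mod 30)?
Powers of 19 mod 30: 19^1≡19, 19^2≡1. First k with 19^k≡1 is k=2. Yes, ord_30(19) = 2.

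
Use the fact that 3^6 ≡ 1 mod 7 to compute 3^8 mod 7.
By Fermat: 3^{6} ≡ 1 mod 7. So 3^{8} = 3^{6} · 3^{2} ≡ 3^{2} ≡ 2 mod 7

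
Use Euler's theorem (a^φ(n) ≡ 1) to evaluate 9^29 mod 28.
By Euler: 9^{12} ≡ 1 mod 28 since gcd(9, 28) = 1. 29 = 2×12 + 5. So 9^{29} ≡ 9^{5} ≡ 25 mod 28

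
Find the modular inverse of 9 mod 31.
Since 31 is prime, by Fermat 9^(-1) ≡ 9^{29} ≡ 7 (mod 31). Verify: 9 × 7 = 63 ≡ 1 (mod 31)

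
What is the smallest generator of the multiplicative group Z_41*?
g = 6. For each prime q|40: 6^{20}≡40, 6^{8}≡10, none ≡ 1, so ord_41(6) = 40 and 6 is a primitive root.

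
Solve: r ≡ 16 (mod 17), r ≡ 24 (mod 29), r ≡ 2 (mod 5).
M = 17 × 29 × 5 = 2465. M₁ = 145, y₁ ≡ 2 (mod 17). M₂ = 85, y₂ ≡ 14 (mod 29). M₃ = 493, y₃ ≡ 2 (mod 5). r = 16×145×2 + 24×85×14 + 2×493×2 ≡ 662 (mod 2465)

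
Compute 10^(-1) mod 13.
Since 13 is prime, by Fermat 10^(-1) ≡ 10^{11} ≡ 4 mod 13. Verify: 10 × 4 = 40 ≡ 1 mod 13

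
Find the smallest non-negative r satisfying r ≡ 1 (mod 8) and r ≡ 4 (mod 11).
M = 8 × 11 = 88. M₁ = 11, y₁ ≡ 3 (mod 8). M₂ = 8, y₂ ≡ 7 (mod 11). r = 1×11×3 + 4×8×7 ≡ 81 (mod 88)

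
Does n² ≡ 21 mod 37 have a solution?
By Euler's criterion: 21^{18} ≡ 1 mod 37. Since this equals 1, 21 is a QR.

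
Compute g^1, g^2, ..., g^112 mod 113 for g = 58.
58^1, 58^2, ..., 58^{112} mod 113: [58, 87, 74, 111, 110, 52, 78, 4, 6, 9, 70, 105, 101, 95, 86, 16, 24, 36, 54, 81, 65, 41, 5, 64, 96, 31, 103, 98, 34, 51, 20, 30, 45, 11, 73, 53, 23, 91, 80, 7, 67, 44, 66, 99, 92, 25, 94, 28, 42, 63, 38, 57, 29, 100, 37, 112, 55, 26, 39, 2, 3, 61, 35, 109, 107, 104, 43, 8, 12, 18, 27, 97, 89, 77, 59, 32, 48, 72, 108, 49, 17, 82, 10, 15, 79, 62, 93, 83, 68, 102, 40, 60, 90, 22, 33, 106, 46, 69, 47, 14, 21, 88, 19, 85, 71, 50, 75, 56, 84, 13, 76, 1]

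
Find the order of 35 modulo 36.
Powers of 35 mod 36: 35^1≡35, 35^2≡1. ord_36(35) = 2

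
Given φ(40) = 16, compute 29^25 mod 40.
By Euler: 29^{16} ≡ 1 (mod 40) since gcd(29, 40) = 1. 25 = 1×16 + 9. So 29^{25} ≡ 29^{9} ≡ 29 (mod 40)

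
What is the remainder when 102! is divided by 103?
By Wilson's theorem, (102)! ≡ -1 ≡ 102 mod 103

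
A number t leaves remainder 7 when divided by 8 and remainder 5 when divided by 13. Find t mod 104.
M = 8 × 13 = 104. M₁ = 13, y₁ ≡ 5 mod 8. M₂ = 8, y₂ ≡ 5 mod 13. t = 7×13×5 + 5×8×5 ≡ 31 mod 104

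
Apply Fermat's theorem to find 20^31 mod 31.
By Fermat: 20^{30} ≡ 1 mod 31. So 20^{31} = 20^{30} · 20^{1} ≡ 20^{1} ≡ 20 mod 31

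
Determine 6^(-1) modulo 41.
Since 41 is prime, by Fermat 6^(-1) ≡ 6^{39} ≡ 7 (mod 41). Verify: 6 × 7 = 42 ≡ 1 (mod 41)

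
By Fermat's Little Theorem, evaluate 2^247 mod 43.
By Fermat: 2^{42} ≡ 1 mod 43. 247 ≡ 37 mod 42. So 2^{247} ≡ 2^{37} ≡ 39 mod 43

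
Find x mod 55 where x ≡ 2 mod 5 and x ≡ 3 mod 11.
M = 5 × 11 = 55. M₁ = 11, y₁ ≡ 1 mod 5. M₂ = 5, y₂ ≡ 9 mod 11. x = 2×11×1 + 3×5×9 ≡ 47 mod 55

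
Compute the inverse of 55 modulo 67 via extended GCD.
Extended GCD: 55(-28) + 67(23) = 1. So 55^(-1) ≡ -28 ≡ 39 (mod 67). Verify: 55 × 39 = 2145 ≡ 1 (mod 67)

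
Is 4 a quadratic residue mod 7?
By Euler's criterion: 4^{3} ≡ 1 mod 7. Since this equals 1, 4 is a QR.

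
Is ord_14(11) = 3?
Powers of 11 mod 14: 11^1≡11, 11^2≡9, 11^3≡1. First k with 11^k≡1 is k=3. Yes, ord_14(11) = 3.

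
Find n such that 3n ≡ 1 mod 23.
Since 23 is prime, by Fermat 3^(-1) ≡ 3^{21} ≡ 8 mod 23. Verify: 3 × 8 = 24 ≡ 1 mod 23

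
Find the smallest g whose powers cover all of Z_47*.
g = 5. For each prime q|46: 5^{23}≡46, 5^{2}≡25, none ≡ 1, so ord_47(5) = 46 and 5 is a primitive root.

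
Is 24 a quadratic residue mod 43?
By Euler's criterion: 24^{21} ≡ 1 (mod 43). Since this equals 1, 24 is a QR.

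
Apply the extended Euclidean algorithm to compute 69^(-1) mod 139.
Extended GCD: 69(-2) + 139(1) = 1. So 69^(-1) ≡ -2 ≡ 137 mod 139. Verify: 69 × 137 = 9453 ≡ 1 mod 139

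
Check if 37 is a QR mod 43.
By Euler's criterion: 37^{21} ≡ 42 (mod 43). Since this equals -1 (≡ 42), 37 is not a QR.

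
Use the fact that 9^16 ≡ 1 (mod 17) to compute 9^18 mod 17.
By Fermat: 9^{16} ≡ 1 (mod 17). So 9^{18} = 9^{16} · 9^{2} ≡ 9^{2} ≡ 13 (mod 17)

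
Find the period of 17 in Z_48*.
Powers of 17 mod 48: 17^1≡17, 17^2≡1. Order = 2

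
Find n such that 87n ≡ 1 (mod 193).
Since 193 is prime, by Fermat 87^(-1) ≡ 87^{191} ≡ 71 (mod 193). Verify: 87 × 71 = 6177 ≡ 1 (mod 193)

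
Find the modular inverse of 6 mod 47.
Since 47 is prime, by Fermat 6^(-1) ≡ 6^{45} ≡ 8 mod 47. Verify: 6 × 8 = 48 ≡ 1 mod 47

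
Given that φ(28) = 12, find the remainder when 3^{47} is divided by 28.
By Euler: 3^{12} ≡ 1 mod 28 since gcd(3, 28) = 1. 47 = 3×12 + 11. So 3^{47} ≡ 3^{11} ≡ 19 mod 28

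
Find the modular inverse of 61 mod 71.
Since 71 is prime, by Fermat 61^(-1) ≡ 61^{69} ≡ 7 (mod 71). Verify: 61 × 7 = 427 ≡ 1 (mod 71)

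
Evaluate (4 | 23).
(4/23) = 4^{11} mod 23 = 1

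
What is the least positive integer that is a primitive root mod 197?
g = 2. Powers: [2, 4, 8, 16, 32, 64, 128, 59, ...] generates all 196 non-zero residues.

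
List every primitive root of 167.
There are φ(166) = 82 primitive roots mod 167: {5, 10, 13, 15, 17, 20, 23, 26, 30, 34, 35, 37, 39, 40, 41, 43, 45, 46, 51, 52, 53, 55, 59, 60, 67, 68, 69, 70, 71, 73, 74, 78, 79, 80, 82, 83, 86, 90, 91, 92, 95, 101, 102, 103, 104, 105, 106, 109, 110, 111, 113, 117, 118, 119, 120, 123, 125, 129, 131, 134, 135, 136, 138, 139, 140, 142, 143, 145, 146, 148, 149, 151, 153, 155, 156, 158, 159, 160, 161, 163, 164, 165}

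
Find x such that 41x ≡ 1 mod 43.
Since 43 is prime, by Fermat 41^(-1) ≡ 41^{41} ≡ 21 mod 43. Verify: 41 × 21 = 861 ≡ 1 mod 43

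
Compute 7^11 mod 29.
By repeated squaring mod 29: 7^{1}≡7, 7^{2}≡20, 7^{4}≡23, 7^{8}≡7. Then 7^{11} = 7^{8+2+1} ≡ 7 × 20 × 7 ≡ 23 mod 29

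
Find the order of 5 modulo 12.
Powers of 5 mod 12: 5^1≡5, 5^2≡1. Order = 2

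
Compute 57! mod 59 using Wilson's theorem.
(58)! = (57)! × (58) ≡ -1 mod 59. So (57)! ≡ -1 × (58)^(-1) ≡ (-1)×(-1) = 1 mod 59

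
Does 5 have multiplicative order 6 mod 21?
Powers of 5 mod 21: 5^1≡5, 5^2≡4, 5^3≡20, 5^4≡16, 5^5≡17, 5^6≡1. First k with 5^k≡1 is k=6. Yes, ord_21(5) = 6.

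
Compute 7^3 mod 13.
7^{3} = 343 ≡ 5 (mod 13)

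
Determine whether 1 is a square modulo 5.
By Euler's criterion: 1^{2} ≡ 1 (mod 5). Since this equals 1, 1 is a QR.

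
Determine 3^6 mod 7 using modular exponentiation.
Using Fermat: 3^{6} ≡ 1 mod 7. 6 ≡ 0 mod 6. So 3^{6} ≡ 3^{0} ≡ 1 mod 7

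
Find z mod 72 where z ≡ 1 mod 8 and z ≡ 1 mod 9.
M = 8 × 9 = 72. M₁ = 9, y₁ ≡ 1 mod 8. M₂ = 8, y₂ ≡ 8 mod 9. z = 1×9×1 + 1×8×8 ≡ 1 mod 72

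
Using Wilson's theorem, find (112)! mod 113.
By Wilson's theorem, (112)! ≡ -1 ≡ 112 mod 113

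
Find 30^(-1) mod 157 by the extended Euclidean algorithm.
Extended GCD: 30(-68) + 157(13) = 1. So 30^(-1) ≡ -68 ≡ 89 mod 157. Verify: 30 × 89 = 2670 ≡ 1 mod 157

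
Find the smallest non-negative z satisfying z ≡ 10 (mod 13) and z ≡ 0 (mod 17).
M = 13 × 17 = 221. M₁ = 17, y₁ ≡ 10 (mod 13). M₂ = 13, y₂ ≡ 4 (mod 17). z = 10×17×10 + 0×13×4 ≡ 153 (mod 221)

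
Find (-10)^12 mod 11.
Using Fermat: (-10)^{10} ≡ 1 mod 11. 12 ≡ 2 mod 10. So (-10)^{12} ≡ (-10)^{2} ≡ 1 mod 11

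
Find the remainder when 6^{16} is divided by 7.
By Fermat: 6^{6} ≡ 1 mod 7. 16 = 2×6 + 4. So 6^{16} ≡ 6^{4} ≡ 1 mod 7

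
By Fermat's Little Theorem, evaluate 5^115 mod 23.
By Fermat: 5^{22} ≡ 1 mod 23. 115 = 5×22 + 5. So 5^{115} ≡ 5^{5} ≡ 20 mod 23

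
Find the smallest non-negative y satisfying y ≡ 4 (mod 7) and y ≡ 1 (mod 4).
M = 7 × 4 = 28. M₁ = 4, y₁ ≡ 2 (mod 7). M₂ = 7, y₂ ≡ 3 (mod 4). y = 4×4×2 + 1×7×3 ≡ 25 (mod 28)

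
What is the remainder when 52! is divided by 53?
By Wilson's theorem, (52)! ≡ -1 ≡ 52 (mod 53)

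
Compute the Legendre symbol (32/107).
(32/107) = 32^{53} mod 107 = -1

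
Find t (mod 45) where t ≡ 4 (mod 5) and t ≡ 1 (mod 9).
M = 5 × 9 = 45. M₁ = 9, y₁ ≡ 4 (mod 5). M₂ = 5, y₂ ≡ 2 (mod 9). t = 4×9×4 + 1×5×2 ≡ 19 (mod 45)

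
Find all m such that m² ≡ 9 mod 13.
The square roots of 9 mod 13 are 3 and 10. Verify: 3² = 9 ≡ 9 mod 13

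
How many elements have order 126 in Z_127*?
Number of primitive roots mod 127 = φ(p-1) = φ(126) = 36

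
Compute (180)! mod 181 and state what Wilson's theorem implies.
(180)! mod 181 = 180. Since this equals -1 mod 181, Wilson confirms 181 is prime.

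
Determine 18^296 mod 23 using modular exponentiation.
Using Fermat: 18^{22} ≡ 1 mod 23. 296 ≡ 10 mod 22. So 18^{296} ≡ 18^{10} ≡ 9 mod 23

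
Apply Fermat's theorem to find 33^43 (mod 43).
By Fermat: 33^{42} ≡ 1 (mod 43). So 33^{43} = 33^{42} · 33^{1} ≡ 33^{1} ≡ 33 (mod 43)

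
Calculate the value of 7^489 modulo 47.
Using Fermat: 7^{46} ≡ 1 mod 47. 489 ≡ 29 mod 46. So 7^{489} ≡ 7^{29} ≡ 8 mod 47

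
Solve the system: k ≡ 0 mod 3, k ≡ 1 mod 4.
M = 3 × 4 = 12. M₁ = 4, y₁ ≡ 1 mod 3. M₂ = 3, y₂ ≡ 3 mod 4. k = 0×4×1 + 1×3×3 ≡ 9 mod 12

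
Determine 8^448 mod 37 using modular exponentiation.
Using Fermat: 8^{36} ≡ 1 (mod 37). 448 ≡ 16 (mod 36). So 8^{448} ≡ 8^{16} ≡ 26 (mod 37)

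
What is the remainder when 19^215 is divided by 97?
Using Fermat: 19^{96} ≡ 1 (mod 97). 215 ≡ 23 (mod 96). So 19^{215} ≡ 19^{23} ≡ 42 (mod 97)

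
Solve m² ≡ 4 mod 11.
The square roots of 4 mod 11 are 9 and 2. Verify: 9² = 81 ≡ 4 mod 11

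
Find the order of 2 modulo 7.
Powers of 2 mod 7: 2^1≡2, 2^2≡4, 2^3≡1. ord_7(2) = 3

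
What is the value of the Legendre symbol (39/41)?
(39/41) = 39^{20} mod 41 = 1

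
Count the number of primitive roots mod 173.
Number of primitive roots mod 173 = φ(p-1) = φ(172) = 84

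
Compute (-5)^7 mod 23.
By repeated squaring mod 23: (-5)^{1}≡18, (-5)^{2}≡2, (-5)^{4}≡4. Then (-5)^{7} = (-5)^{4+2+1} ≡ 4 × 2 × 18 ≡ 6 mod 23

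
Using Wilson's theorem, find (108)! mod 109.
By Wilson's theorem, (108)! ≡ -1 ≡ 108 (mod 109)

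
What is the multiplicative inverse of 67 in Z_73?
Since 73 is prime, by Fermat 67^(-1) ≡ 67^{71} ≡ 12 (mod 73). Verify: 67 × 12 = 804 ≡ 1 (mod 73)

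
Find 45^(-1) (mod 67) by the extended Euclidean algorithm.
Extended GCD: 45(3) + 67(-2) = 1. So 45^(-1) ≡ 3 (mod 67). Verify: 45 × 3 = 135 ≡ 1 (mod 67)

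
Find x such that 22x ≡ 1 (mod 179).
Since 179 is prime, by Fermat 22^(-1) ≡ 22^{177} ≡ 57 (mod 179). Verify: 22 × 57 = 1254 ≡ 1 (mod 179)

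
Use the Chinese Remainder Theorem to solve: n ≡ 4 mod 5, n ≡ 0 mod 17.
M = 5 × 17 = 85. M₁ = 17, y₁ ≡ 3 mod 5. M₂ = 5, y₂ ≡ 7 mod 17. n = 4×17×3 + 0×5×7 ≡ 34 mod 85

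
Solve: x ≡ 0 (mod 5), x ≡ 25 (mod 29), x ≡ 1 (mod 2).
M = 5 × 29 × 2 = 290. M₁ = 58, y₁ ≡ 2 (mod 5). M₂ = 10, y₂ ≡ 3 (mod 29). M₃ = 145, y₃ ≡ 1 (mod 2). x = 0×58×2 + 25×10×3 + 1×145×1 ≡ 25 (mod 290)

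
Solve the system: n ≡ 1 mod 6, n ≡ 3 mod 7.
M = 6 × 7 = 42. M₁ = 7, y₁ ≡ 1 mod 6. M₂ = 6, y₂ ≡ 6 mod 7. n = 1×7×1 + 3×6×6 ≡ 31 mod 42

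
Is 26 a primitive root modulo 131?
ord_131(26) divides 130. For each prime q|130: 26^{65}≡130, 26^{26}≡89, 26^{10}≡45, none ≡ 1. So 26 has order 130 and is a primitive root mod 131.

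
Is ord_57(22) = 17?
Powers of 22 mod 57: 22^1≡22, 22^2≡28, 22^3≡46, 22^4≡43, 22^5≡34, 22^6≡7, 22^7≡40, 22^8≡25, 22^9≡37, 22^10≡16, 22^11≡10, 22^12≡49, 22^13≡52, 22^14≡4, 22^15≡31, 22^16≡55, 22^17≡13, 22^18≡1. 22^17≡13≢1, so ord ≠ 17. No, the actual order is 18.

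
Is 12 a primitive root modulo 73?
12^{36} ≡ 1 (mod 73) and 36 < 72, so ord_73(12) = 36 ≠ 72 and 12 is not a primitive root.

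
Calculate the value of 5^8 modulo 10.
By repeated squaring mod 10: 5^{1}≡5, 5^{2}≡5, 5^{4}≡5, 5^{8}≡5. So 5^{8} ≡ 5 mod 10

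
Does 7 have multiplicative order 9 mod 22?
Powers of 7 mod 22: 7^1≡7, 7^2≡5, 7^3≡13, 7^4≡3, 7^5≡21, 7^6≡15, 7^7≡17, 7^8≡9, 7^9≡19, 7^10≡1. 7^9≡19≢1, so ord ≠ 9. No, the actual order is 10.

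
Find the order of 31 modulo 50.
Powers of 31 mod 50: 31^1≡31, 31^2≡11, 31^3≡41, 31^4≡21, 31^5≡1. Order = 5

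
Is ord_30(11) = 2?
Powers of 11 mod 30: 11^1≡11, 11^2≡1. First k with 11^k≡1 is k=2. Yes, ord_30(11) = 2.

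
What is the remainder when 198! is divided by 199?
By Wilson's theorem, (198)! ≡ -1 ≡ 198 mod 199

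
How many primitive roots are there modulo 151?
Number of primitive roots mod 151 = φ(p-1) = φ(150) = 40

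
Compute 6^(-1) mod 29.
Since 29 is prime, by Fermat 6^(-1) ≡ 6^{27} ≡ 5 mod 29. Verify: 6 × 5 = 30 ≡ 1 mod 29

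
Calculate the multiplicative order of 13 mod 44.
Powers of 13 mod 44: 13^1≡13, 13^2≡37, 13^3≡41, 13^4≡5, 13^5≡21, 13^6≡9, 13^7≡29, 13^8≡25, 13^9≡17, 13^10≡1. Order = 10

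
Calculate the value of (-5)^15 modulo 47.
By repeated squaring mod 47: (-5)^{1}≡42, (-5)^{2}≡25, (-5)^{4}≡14, (-5)^{8}≡8. Then (-5)^{15} = (-5)^{8+4+2+1} ≡ 8 × 14 × 25 × 42 ≡ 6 mod 47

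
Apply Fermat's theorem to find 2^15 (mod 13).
By Fermat: 2^{12} ≡ 1 (mod 13). So 2^{15} = 2^{12} · 2^{3} ≡ 2^{3} ≡ 8 (mod 13)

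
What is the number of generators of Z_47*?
A prime p has φ(p-1) primitive roots; here φ(46) = 22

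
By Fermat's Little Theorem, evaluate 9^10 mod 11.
By Fermat's Little Theorem, 9^{10} ≡ 1 (mod 11) since 11 is prime and gcd(9, 11) = 1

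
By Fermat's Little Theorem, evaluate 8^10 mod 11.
By Fermat's Little Theorem, 8^{10} ≡ 1 mod 11 since 11 is prime and gcd(8, 11) = 1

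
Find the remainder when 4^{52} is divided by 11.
By Fermat: 4^{10} ≡ 1 mod 11. 52 = 5×10 + 2. So 4^{52} ≡ 4^{2} ≡ 5 mod 11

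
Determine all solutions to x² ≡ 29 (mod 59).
The square roots of 29 mod 59 are 41 and 18. Verify: 41² = 1681 ≡ 29 (mod 59)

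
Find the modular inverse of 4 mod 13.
Since 13 is prime, by Fermat 4^(-1) ≡ 4^{11} ≡ 10 (mod 13). Verify: 4 × 10 = 40 ≡ 1 (mod 13)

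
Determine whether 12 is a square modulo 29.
By Euler's criterion: 12^{14} ≡ 28 (mod 29). Since this equals -1 (≡ 28), 12 is not a QR.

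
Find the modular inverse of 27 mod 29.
Since 29 is prime, by Fermat 27^(-1) ≡ 27^{27} ≡ 14 (mod 29). Verify: 27 × 14 = 378 ≡ 1 (mod 29)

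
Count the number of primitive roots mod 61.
Number of primitive roots mod 61 = φ(p-1) = φ(60) = 16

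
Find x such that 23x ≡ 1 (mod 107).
Since 107 is prime, by Fermat 23^(-1) ≡ 23^{105} ≡ 14 (mod 107). Verify: 23 × 14 = 322 ≡ 1 (mod 107)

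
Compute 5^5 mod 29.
By repeated squaring (mod 29): 5^{1}≡5, 5^{2}≡25, 5^{4}≡16. Then 5^{5} = 5^{4+1} ≡ 16 × 5 ≡ 22 (mod 29)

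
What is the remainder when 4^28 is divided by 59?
By repeated squaring (mod 59): 4^{1}≡4, 4^{2}≡16, 4^{4}≡20, 4^{8}≡46, 4^{16}≡51. Then 4^{28} = 4^{16+8+4} ≡ 51 × 46 × 20 ≡ 15 (mod 59)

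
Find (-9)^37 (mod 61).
By repeated squaring (mod 61): (-9)^{1}≡52, (-9)^{2}≡20, (-9)^{4}≡34, (-9)^{8}≡58, (-9)^{16}≡9, (-9)^{32}≡20. Then (-9)^{37} = (-9)^{32+4+1} ≡ 20 × 34 × 52 ≡ 41 (mod 61)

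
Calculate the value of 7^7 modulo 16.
By repeated squaring mod 16: 7^{1}≡7, 7^{2}≡1, 7^{4}≡1. Then 7^{7} = 7^{4+2+1} ≡ 1 × 1 × 7 ≡ 7 mod 16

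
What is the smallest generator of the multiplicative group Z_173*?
g = 2. Powers: [2, 4, 8, 16, 32, 64, 128, 83, ...] generates all 172 non-zero residues.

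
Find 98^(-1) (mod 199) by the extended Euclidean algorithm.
Extended GCD: 98(-67) + 199(33) = 1. So 98^(-1) ≡ -67 ≡ 132 (mod 199). Verify: 98 × 132 = 12936 ≡ 1 (mod 199)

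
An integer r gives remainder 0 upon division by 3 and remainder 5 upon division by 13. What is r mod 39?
M = 3 × 13 = 39. M₁ = 13, y₁ ≡ 1 mod 3. M₂ = 3, y₂ ≡ 9 mod 13. r = 0×13×1 + 5×3×9 ≡ 18 mod 39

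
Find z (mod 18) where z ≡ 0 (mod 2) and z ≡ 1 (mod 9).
M = 2 × 9 = 18. M₁ = 9, y₁ ≡ 1 (mod 2). M₂ = 2, y₂ ≡ 5 (mod 9). z = 0×9×1 + 1×2×5 ≡ 10 (mod 18)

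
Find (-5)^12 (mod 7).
Using Fermat: (-5)^{6} ≡ 1 (mod 7). 12 ≡ 0 (mod 6). So (-5)^{12} ≡ (-5)^{0} ≡ 1 (mod 7)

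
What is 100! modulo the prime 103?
(102)! = (100)! × (101) × (102) ≡ -1 (mod 103). So (100)! ≡ -1 × [(102)(101)]^(-1) ≡ 51 (mod 103)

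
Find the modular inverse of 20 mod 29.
Since 29 is prime, by Fermat 20^(-1) ≡ 20^{27} ≡ 16 mod 29. Verify: 20 × 16 = 320 ≡ 1 mod 29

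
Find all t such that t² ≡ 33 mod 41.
The square roots of 33 mod 41 are 19 and 22. Verify: 19² = 361 ≡ 33 mod 41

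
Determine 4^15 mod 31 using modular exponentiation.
By repeated squaring mod 31: 4^{1}≡4, 4^{2}≡16, 4^{4}≡8, 4^{8}≡2. Then 4^{15} = 4^{8+4+2+1} ≡ 2 × 8 × 16 × 4 ≡ 1 mod 31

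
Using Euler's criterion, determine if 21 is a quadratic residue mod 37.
By Euler's criterion: 21^{18} ≡ 1 (mod 37). Since this equals 1, 21 is a QR.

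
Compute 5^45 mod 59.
By repeated squaring mod 59: 5^{1}≡5, 5^{2}≡25, 5^{4}≡35, 5^{8}≡45, 5^{16}≡19, 5^{32}≡7. Then 5^{45} = 5^{32+8+4+1} ≡ 7 × 45 × 35 × 5 ≡ 19 mod 59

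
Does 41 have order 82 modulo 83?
41^{41} ≡ 1 mod 83 and 41 < 82, so ord_83(41) = 41 ≠ 82 and 41 is not a primitive root.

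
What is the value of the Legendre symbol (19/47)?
(19/47) = 19^{23} mod 47 = -1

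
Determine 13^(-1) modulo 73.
Since 73 is prime, by Fermat 13^(-1) ≡ 13^{71} ≡ 45 mod 73. Verify: 13 × 45 = 585 ≡ 1 mod 73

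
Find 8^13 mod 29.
By repeated squaring mod 29: 8^{1}≡8, 8^{2}≡6, 8^{4}≡7, 8^{8}≡20. Then 8^{13} = 8^{8+4+1} ≡ 20 × 7 × 8 ≡ 18 mod 29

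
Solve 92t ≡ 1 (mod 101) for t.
Since 101 is prime, by Fermat 92^(-1) ≡ 92^{99} ≡ 56 (mod 101). Verify: 92 × 56 = 5152 ≡ 1 (mod 101)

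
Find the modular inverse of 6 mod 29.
Since 29 is prime, by Fermat 6^(-1) ≡ 6^{27} ≡ 5 mod 29. Verify: 6 × 5 = 30 ≡ 1 mod 29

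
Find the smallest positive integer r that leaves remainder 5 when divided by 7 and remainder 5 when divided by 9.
M = 7 × 9 = 63. M₁ = 9, y₁ ≡ 4 (mod 7). M₂ = 7, y₂ ≡ 4 (mod 9). r = 5×9×4 + 5×7×4 ≡ 5 (mod 63)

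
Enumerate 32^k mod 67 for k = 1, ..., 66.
32^1, 32^2, ..., 32^{66} mod 67: [32, 19, 5, 26, 28, 25, 63, 6, 58, 47, 30, 22, 34, 16, 43, 36, 13, 14, 46, 65, 3, 29, 57, 15, 11, 17, 8, 55, 18, 40, 7, 23, 66, 35, 48, 62, 41, 39, 42, 4, 61, 9, 20, 37, 45, 33, 51, 24, 31, 54, 53, 21, 2, 64, 38, 10, 52, 56, 50, 59, 12, 49, 27, 60, 44, 1]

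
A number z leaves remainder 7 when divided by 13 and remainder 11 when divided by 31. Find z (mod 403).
M = 13 × 31 = 403. M₁ = 31, y₁ ≡ 8 (mod 13). M₂ = 13, y₂ ≡ 12 (mod 31). z = 7×31×8 + 11×13×12 ≡ 228 (mod 403)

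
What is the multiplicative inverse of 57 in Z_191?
Since 191 is prime, by Fermat 57^(-1) ≡ 57^{189} ≡ 124 (mod 191). Verify: 57 × 124 = 7068 ≡ 1 (mod 191)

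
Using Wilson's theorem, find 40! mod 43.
(42)! = (40)! × (41) × (42) ≡ -1 mod 43. So (40)! ≡ -1 × [(42)(41)]^(-1) ≡ 21 mod 43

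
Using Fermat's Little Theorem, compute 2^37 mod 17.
By Fermat: 2^{16} ≡ 1 mod 17. 37 = 2×16 + 5. So 2^{37} ≡ 2^{5} ≡ 15 mod 17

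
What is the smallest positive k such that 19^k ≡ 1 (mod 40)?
Powers of 19 mod 40: 19^1≡19, 19^2≡1. Order = 2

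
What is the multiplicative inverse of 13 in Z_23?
Since 23 is prime, by Fermat 13^(-1) ≡ 13^{21} ≡ 16 (mod 23). Verify: 13 × 16 = 208 ≡ 1 (mod 23)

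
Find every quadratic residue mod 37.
QRs mod 37: {1, 3, 4, 7, 9, 10, 11, 12, 16, 21, 25, 26, 27, 28, 30, 33, 34, 36}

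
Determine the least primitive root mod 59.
g = 2. Powers: [2, 4, 8, 16, 32, 5, 10, 20, 40, ...] generates all 58 non-zero residues.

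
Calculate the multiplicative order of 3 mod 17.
Powers of 3 mod 17: 3^1≡3, 3^2≡9, 3^3≡10, 3^4≡13, 3^5≡5, 3^6≡15, 3^7≡11, 3^8≡16, 3^9≡14, 3^10≡8, 3^11≡7, 3^12≡4, 3^13≡12, 3^14≡2, 3^15≡6, 3^16≡1. So the order of 3 is 16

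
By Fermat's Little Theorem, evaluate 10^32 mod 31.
By Fermat: 10^{30} ≡ 1 mod 31. So 10^{32} = 10^{30} · 10^{2} ≡ 10^{2} ≡ 7 mod 31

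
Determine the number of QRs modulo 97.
Exactly half the non-zero residues mod a prime are QRs: (97-1)/2 = 48.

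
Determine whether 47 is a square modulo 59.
By Euler's criterion: 47^{29} ≡ 58 (mod 59). Since this equals -1 (≡ 58), 47 is not a QR.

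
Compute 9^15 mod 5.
Using Fermat: 9^{4} ≡ 1 mod 5. 15 ≡ 3 mod 4. So 9^{15} ≡ 9^{3} ≡ 4 mod 5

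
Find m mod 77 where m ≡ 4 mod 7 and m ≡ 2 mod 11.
M = 7 × 11 = 77. M₁ = 11, y₁ ≡ 2 mod 7. M₂ = 7, y₂ ≡ 8 mod 11. m = 4×11×2 + 2×7×8 ≡ 46 mod 77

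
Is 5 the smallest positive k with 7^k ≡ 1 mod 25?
Powers of 7 mod 25: 7^1≡7, 7^2≡24, 7^3≡18, 7^4≡1. Already 7^4≡1, so the order is 4 < 5. No, the actual order is 4.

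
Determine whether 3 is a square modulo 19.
By Euler's criterion: 3^{9} ≡ 18 (mod 19). Since this equals -1 (≡ 18), 3 is not a QR.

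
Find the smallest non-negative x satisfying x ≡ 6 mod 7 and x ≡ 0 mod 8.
M = 7 × 8 = 56. M₁ = 8, y₁ ≡ 1 mod 7. M₂ = 7, y₂ ≡ 7 mod 8. x = 6×8×1 + 0×7×7 ≡ 48 mod 56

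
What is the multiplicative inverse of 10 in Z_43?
Since 43 is prime, by Fermat 10^(-1) ≡ 10^{41} ≡ 13 (mod 43). Verify: 10 × 13 = 130 ≡ 1 (mod 43)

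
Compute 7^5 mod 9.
By repeated squaring (mod 9): 7^{1}≡7, 7^{2}≡4, 7^{4}≡7. Then 7^{5} = 7^{4+1} ≡ 7 × 7 ≡ 4 (mod 9)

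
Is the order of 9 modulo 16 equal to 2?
Powers of 9 mod 16: 9^1≡9, 9^2≡1. First k with 9^k≡1 is k=2. Yes, ord_16(9) = 2.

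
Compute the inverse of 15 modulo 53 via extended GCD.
Extended GCD: 15(-7) + 53(2) = 1. So 15^(-1) ≡ -7 ≡ 46 (mod 53). Verify: 15 × 46 = 690 ≡ 1 (mod 53)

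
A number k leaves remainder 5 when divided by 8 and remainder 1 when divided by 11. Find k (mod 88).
M = 8 × 11 = 88. M₁ = 11, y₁ ≡ 3 (mod 8). M₂ = 8, y₂ ≡ 7 (mod 11). k = 5×11×3 + 1×8×7 ≡ 45 (mod 88)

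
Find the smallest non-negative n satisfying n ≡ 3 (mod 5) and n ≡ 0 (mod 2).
M = 5 × 2 = 10. M₁ = 2, y₁ ≡ 3 (mod 5). M₂ = 5, y₂ ≡ 1 (mod 2). n = 3×2×3 + 0×5×1 ≡ 8 (mod 10)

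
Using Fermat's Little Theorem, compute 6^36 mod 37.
By Fermat's Little Theorem, 6^{36} ≡ 1 (mod 37) since 37 is prime and gcd(6, 37) = 1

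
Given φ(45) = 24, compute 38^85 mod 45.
By Euler: 38^{24} ≡ 1 (mod 45) since gcd(38, 45) = 1. 85 = 3×24 + 13. So 38^{85} ≡ 38^{13} ≡ 38 (mod 45)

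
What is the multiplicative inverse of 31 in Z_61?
Since 61 is prime, by Fermat 31^(-1) ≡ 31^{59} ≡ 2 (mod 61). Verify: 31 × 2 = 62 ≡ 1 (mod 61)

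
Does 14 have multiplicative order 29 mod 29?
Powers of 14 mod 29: 14^1≡14, 14^2≡22, 14^3≡18, 14^4≡20, 14^5≡19, 14^6≡5, 14^7≡12, 14^8≡23, 14^9≡3, 14^10≡13, 14^11≡8, 14^12≡25, 14^13≡2, 14^14≡28, 14^15≡15, 14^16≡7, 14^17≡11, 14^18≡9, 14^19≡10, 14^20≡24, 14^21≡17, 14^22≡6, 14^23≡26, 14^24≡16, 14^25≡21, 14^26≡4, 14^27≡27, 14^28≡1. Already 14^28≡1, so the order is 28 < 29. No, the actual order is 28.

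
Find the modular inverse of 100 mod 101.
Since 101 is prime, by Fermat 100^(-1) ≡ 100^{99} ≡ 100 mod 101. Verify: 100 × 100 = 10000 ≡ 1 mod 101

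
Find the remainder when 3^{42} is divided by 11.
By Fermat: 3^{10} ≡ 1 mod 11. 42 = 4×10 + 2. So 3^{42} ≡ 3^{2} ≡ 9 mod 11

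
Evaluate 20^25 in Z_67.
By repeated squaring mod 67: 20^{1}≡20, 20^{2}≡65, 20^{4}≡4, 20^{8}≡16, 20^{16}≡55. Then 20^{25} = 20^{16+8+1} ≡ 55 × 16 × 20 ≡ 46 mod 67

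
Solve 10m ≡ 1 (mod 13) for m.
Since 13 is prime, by Fermat 10^(-1) ≡ 10^{11} ≡ 4 (mod 13). Verify: 10 × 4 = 40 ≡ 1 (mod 13)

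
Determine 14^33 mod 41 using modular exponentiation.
By repeated squaring (mod 41): 14^{1}≡14, 14^{2}≡32, 14^{4}≡40, 14^{8}≡1, 14^{16}≡1, 14^{32}≡1. Then 14^{33} = 14^{32+1} ≡ 1 × 14 ≡ 14 (mod 41)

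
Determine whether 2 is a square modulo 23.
By Euler's criterion: 2^{11} ≡ 1 mod 23. Since this equals 1, 2 is a QR.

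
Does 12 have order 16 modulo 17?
ord_17(12) divides 16. For each prime q|16: 12^{8}≡16, none ≡ 1. So 12 has order 16 and is a primitive root mod 17.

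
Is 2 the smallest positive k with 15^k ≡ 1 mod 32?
Powers of 15 mod 32: 15^1≡15, 15^2≡1. First k with 15^k≡1 is k=2. Yes, ord_32(15) = 2.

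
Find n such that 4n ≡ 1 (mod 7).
Since 7 is prime, by Fermat 4^(-1) ≡ 4^{5} ≡ 2 (mod 7). Verify: 4 × 2 = 8 ≡ 1 (mod 7)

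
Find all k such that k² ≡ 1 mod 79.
The square roots of 1 mod 79 are 1 and 78. Verify: 1² = 1 ≡ 1 mod 79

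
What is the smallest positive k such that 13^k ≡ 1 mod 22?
Powers of 13 mod 22: 13^1≡13, 13^2≡15, 13^3≡19, 13^4≡5, 13^5≡21, 13^6≡9, 13^7≡7, 13^8≡3, 13^9≡17, 13^10≡1. Order = 10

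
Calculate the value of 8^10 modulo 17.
By repeated squaring mod 17: 8^{1}≡8, 8^{2}≡13, 8^{4}≡16, 8^{8}≡1. Then 8^{10} = 8^{8+2} ≡ 1 × 13 ≡ 13 mod 17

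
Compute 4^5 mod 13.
By repeated squaring (mod 13): 4^{1}≡4, 4^{2}≡3, 4^{4}≡9. Then 4^{5} = 4^{4+1} ≡ 9 × 4 ≡ 10 (mod 13)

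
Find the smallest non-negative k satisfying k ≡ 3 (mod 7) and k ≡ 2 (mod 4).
M = 7 × 4 = 28. M₁ = 4, y₁ ≡ 2 (mod 7). M₂ = 7, y₂ ≡ 3 (mod 4). k = 3×4×2 + 2×7×3 ≡ 10 (mod 28)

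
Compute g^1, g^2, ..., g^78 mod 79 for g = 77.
77^1, 77^2, ..., 77^{78} mod 79: [77, 4, 71, 16, 47, 64, 30, 19, 41, 76, 6, 67, 24, 31, 17, 45, 68, 22, 35, 9, 61, 36, 7, 65, 28, 23, 33, 13, 53, 52, 54, 50, 58, 42, 74, 10, 59, 40, 78, 2, 75, 8, 63, 32, 15, 49, 60, 38, 3, 73, 12, 55, 48, 62, 34, 11, 57, 44, 70, 18, 43, 72, 14, 51, 56, 46, 66, 26, 27, 25, 29, 21, 37, 5, 69, 20, 39, 1]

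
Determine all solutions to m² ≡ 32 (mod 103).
The square roots of 32 mod 103 are 49 and 54. Verify: 49² = 2401 ≡ 32 (mod 103)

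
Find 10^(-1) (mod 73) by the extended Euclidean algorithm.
Extended GCD: 10(22) + 73(-3) = 1. So 10^(-1) ≡ 22 (mod 73). Verify: 10 × 22 = 220 ≡ 1 (mod 73)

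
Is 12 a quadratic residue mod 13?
By Euler's criterion: 12^{6} ≡ 1 (mod 13). Since this equals 1, 12 is a QR.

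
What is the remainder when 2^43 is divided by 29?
Using Fermat: 2^{28} ≡ 1 mod 29. 43 ≡ 15 mod 28. So 2^{43} ≡ 2^{15} ≡ 27 mod 29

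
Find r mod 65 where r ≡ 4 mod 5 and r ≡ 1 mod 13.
M = 5 × 13 = 65. M₁ = 13, y₁ ≡ 2 mod 5. M₂ = 5, y₂ ≡ 8 mod 13. r = 4×13×2 + 1×5×8 ≡ 14 mod 65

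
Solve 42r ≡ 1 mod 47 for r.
Since 47 is prime, by Fermat 42^(-1) ≡ 42^{45} ≡ 28 mod 47. Verify: 42 × 28 = 1176 ≡ 1 mod 47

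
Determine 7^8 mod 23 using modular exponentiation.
By repeated squaring (mod 23): 7^{1}≡7, 7^{2}≡3, 7^{4}≡9, 7^{8}≡12. So 7^{8} ≡ 12 (mod 23)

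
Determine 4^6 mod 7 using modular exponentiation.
Using Fermat: 4^{6} ≡ 1 (mod 7). 6 ≡ 0 (mod 6). So 4^{6} ≡ 4^{0} ≡ 1 (mod 7)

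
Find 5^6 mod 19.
By repeated squaring mod 19: 5^{1}≡5, 5^{2}≡6, 5^{4}≡17. Then 5^{6} = 5^{4+2} ≡ 17 × 6 ≡ 7 mod 19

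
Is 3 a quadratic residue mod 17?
By Euler's criterion: 3^{8} ≡ 16 (mod 17). Since this equals -1 (≡ 16), 3 is not a QR.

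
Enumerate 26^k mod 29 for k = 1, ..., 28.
26^1, 26^2, ..., 26^{28} mod 29: [26, 9, 2, 23, 18, 4, 17, 7, 8, 5, 14, 16, 10, 28, 3, 20, 27, 6, 11, 25, 12, 22, 21, 24, 15, 13, 19, 1]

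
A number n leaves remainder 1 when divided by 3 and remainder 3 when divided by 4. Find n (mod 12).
M = 3 × 4 = 12. M₁ = 4, y₁ ≡ 1 (mod 3). M₂ = 3, y₂ ≡ 3 (mod 4). n = 1×4×1 + 3×3×3 ≡ 7 (mod 12)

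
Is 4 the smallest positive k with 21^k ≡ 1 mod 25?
Powers of 21 mod 25: 21^1≡21, 21^2≡16, 21^3≡11, 21^4≡6, 21^5≡1. 21^4≡6≢1, so ord ≠ 4. No, the actual order is 5.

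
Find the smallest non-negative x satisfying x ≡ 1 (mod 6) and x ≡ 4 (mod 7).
M = 6 × 7 = 42. M₁ = 7, y₁ ≡ 1 (mod 6). M₂ = 6, y₂ ≡ 6 (mod 7). x = 1×7×1 + 4×6×6 ≡ 25 (mod 42)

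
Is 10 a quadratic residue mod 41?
By Euler's criterion: 10^{20} ≡ 1 (mod 41). Since this equals 1, 10 is a QR.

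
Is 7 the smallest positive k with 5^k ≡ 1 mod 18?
Powers of 5 mod 18: 5^1≡5, 5^2≡7, 5^3≡17, 5^4≡13, 5^5≡11, 5^6≡1. Already 5^6≡1, so the order is 6 < 7. No, the actual order is 6.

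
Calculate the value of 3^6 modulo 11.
By repeated squaring (mod 11): 3^{1}≡3, 3^{2}≡9, 3^{4}≡4. Then 3^{6} = 3^{4+2} ≡ 4 × 9 ≡ 3 (mod 11)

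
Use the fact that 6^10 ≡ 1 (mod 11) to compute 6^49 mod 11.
By Fermat: 6^{10} ≡ 1 (mod 11). 49 = 4×10 + 9. So 6^{49} ≡ 6^{9} ≡ 2 (mod 11)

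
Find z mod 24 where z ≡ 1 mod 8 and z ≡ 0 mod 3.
M = 8 × 3 = 24. M₁ = 3, y₁ ≡ 3 mod 8. M₂ = 8, y₂ ≡ 2 mod 3. z = 1×3×3 + 0×8×2 ≡ 9 mod 24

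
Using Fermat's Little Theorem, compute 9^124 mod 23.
By Fermat: 9^{22} ≡ 1 mod 23. 124 = 5×22 + 14. So 9^{124} ≡ 9^{14} ≡ 16 mod 23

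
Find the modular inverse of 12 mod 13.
Since 13 is prime, by Fermat 12^(-1) ≡ 12^{11} ≡ 12 (mod 13). Verify: 12 × 12 = 144 ≡ 1 (mod 13)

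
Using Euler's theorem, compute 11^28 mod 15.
By Euler: 11^{8} ≡ 1 mod 15 since gcd(11, 15) = 1. 28 = 3×8 + 4. So 11^{28} ≡ 11^{4} ≡ 1 mod 15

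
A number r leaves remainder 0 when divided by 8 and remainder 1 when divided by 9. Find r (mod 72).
M = 8 × 9 = 72. M₁ = 9, y₁ ≡ 1 (mod 8). M₂ = 8, y₂ ≡ 8 (mod 9). r = 0×9×1 + 1×8×8 ≡ 64 (mod 72)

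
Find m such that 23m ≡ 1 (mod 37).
Since 37 is prime, by Fermat 23^(-1) ≡ 23^{35} ≡ 29 (mod 37). Verify: 23 × 29 = 667 ≡ 1 (mod 37)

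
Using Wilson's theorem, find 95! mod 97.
(96)! = (95)! × (96) ≡ -1 mod 97. So (95)! ≡ -1 × (96)^(-1) ≡ (-1)×(-1) = 1 mod 97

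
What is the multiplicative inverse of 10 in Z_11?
Since 11 is prime, by Fermat 10^(-1) ≡ 10^{9} ≡ 10 mod 11. Verify: 10 × 10 = 100 ≡ 1 mod 11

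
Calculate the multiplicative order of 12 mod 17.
Powers of 12 mod 17: 12^1≡12, 12^2≡8, 12^3≡11, 12^4≡13, 12^5≡3, 12^6≡2, 12^7≡7, 12^8≡16, 12^9≡5, 12^10≡9, 12^11≡6, 12^12≡4, 12^13≡14, 12^14≡15, 12^15≡10, 12^16≡1. So the order of 12 is 16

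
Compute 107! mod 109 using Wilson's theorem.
(108)! = (107)! × (108) ≡ -1 mod 109. So (107)! ≡ -1 × (108)^(-1) ≡ (-1)×(-1) = 1 mod 109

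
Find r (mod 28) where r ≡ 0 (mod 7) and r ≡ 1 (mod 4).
M = 7 × 4 = 28. M₁ = 4, y₁ ≡ 2 (mod 7). M₂ = 7, y₂ ≡ 3 (mod 4). r = 0×4×2 + 1×7×3 ≡ 21 (mod 28)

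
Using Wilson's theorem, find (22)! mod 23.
By Wilson's theorem, (22)! ≡ -1 ≡ 22 (mod 23)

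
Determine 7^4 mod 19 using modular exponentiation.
7^{4} = 2401 ≡ 7 mod 19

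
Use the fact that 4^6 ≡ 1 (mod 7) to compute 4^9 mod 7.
By Fermat: 4^{6} ≡ 1 (mod 7). So 4^{9} = 4^{6} · 4^{3} ≡ 4^{3} ≡ 1 (mod 7)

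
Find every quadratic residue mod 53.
Quadratic residues modulo 53: {1, 4, 6, 7, 9, 10, 11, 13, 15, 16, 17, 24, 25, 28, 29, 36, 37, 38, 40, 42, 43, 44, 46, 47, 49, 52}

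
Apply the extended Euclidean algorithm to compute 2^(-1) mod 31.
Extended GCD: 2(-15) + 31(1) = 1. So 2^(-1) ≡ -15 ≡ 16 (mod 31). Verify: 2 × 16 = 32 ≡ 1 (mod 31)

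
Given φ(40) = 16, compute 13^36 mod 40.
By Euler: 13^{16} ≡ 1 mod 40 since gcd(13, 40) = 1. 36 = 2×16 + 4. So 13^{36} ≡ 13^{4} ≡ 1 mod 40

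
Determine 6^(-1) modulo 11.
Since 11 is prime, by Fermat 6^(-1) ≡ 6^{9} ≡ 2 (mod 11). Verify: 6 × 2 = 12 ≡ 1 (mod 11)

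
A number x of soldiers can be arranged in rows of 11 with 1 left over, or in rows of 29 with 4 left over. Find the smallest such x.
M = 11 × 29 = 319. M₁ = 29, y₁ ≡ 8 (mod 11). M₂ = 11, y₂ ≡ 8 (mod 29). x = 1×29×8 + 4×11×8 ≡ 265 (mod 319)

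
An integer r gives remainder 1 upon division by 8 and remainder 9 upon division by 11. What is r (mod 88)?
M = 8 × 11 = 88. M₁ = 11, y₁ ≡ 3 (mod 8). M₂ = 8, y₂ ≡ 7 (mod 11). r = 1×11×3 + 9×8×7 ≡ 9 (mod 88)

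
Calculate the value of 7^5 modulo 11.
By repeated squaring mod 11: 7^{1}≡7, 7^{2}≡5, 7^{4}≡3. Then 7^{5} = 7^{4+1} ≡ 3 × 7 ≡ 10 mod 11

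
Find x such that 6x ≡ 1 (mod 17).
Since 17 is prime, by Fermat 6^(-1) ≡ 6^{15} ≡ 3 (mod 17). Verify: 6 × 3 = 18 ≡ 1 (mod 17)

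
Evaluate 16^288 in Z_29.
Using Fermat: 16^{28} ≡ 1 mod 29. 288 ≡ 8 mod 28. So 16^{288} ≡ 16^{8} ≡ 16 mod 29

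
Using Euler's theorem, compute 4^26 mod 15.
By Euler: 4^{8} ≡ 1 mod 15 since gcd(4, 15) = 1. 26 = 3×8 + 2. So 4^{26} ≡ 4^{2} ≡ 1 mod 15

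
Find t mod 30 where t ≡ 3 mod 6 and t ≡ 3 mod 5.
M = 6 × 5 = 30. M₁ = 5, y₁ ≡ 5 mod 6. M₂ = 6, y₂ ≡ 1 mod 5. t = 3×5×5 + 3×6×1 ≡ 3 mod 30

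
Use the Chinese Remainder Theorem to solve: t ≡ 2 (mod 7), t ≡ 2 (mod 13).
M = 7 × 13 = 91. M₁ = 13, y₁ ≡ 6 (mod 7). M₂ = 7, y₂ ≡ 2 (mod 13). t = 2×13×6 + 2×7×2 ≡ 2 (mod 91)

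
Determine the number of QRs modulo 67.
Exactly half the non-zero residues mod a prime are QRs: (67-1)/2 = 33.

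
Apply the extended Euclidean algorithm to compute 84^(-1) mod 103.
Extended GCD: 84(-38) + 103(31) = 1. So 84^(-1) ≡ -38 ≡ 65 mod 103. Verify: 84 × 65 = 5460 ≡ 1 mod 103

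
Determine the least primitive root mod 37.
g = 2. Powers: [2, 4, 8, 16, 32, 27, 17, ...] generates all 36 non-zero residues.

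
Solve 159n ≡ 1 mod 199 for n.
Since 199 is prime, by Fermat 159^(-1) ≡ 159^{197} ≡ 194 mod 199. Verify: 159 × 194 = 30846 ≡ 1 mod 199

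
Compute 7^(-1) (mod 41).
Since 41 is prime, by Fermat 7^(-1) ≡ 7^{39} ≡ 6 (mod 41). Verify: 7 × 6 = 42 ≡ 1 (mod 41)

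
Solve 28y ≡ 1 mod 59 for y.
Since 59 is prime, by Fermat 28^(-1) ≡ 28^{57} ≡ 19 mod 59. Verify: 28 × 19 = 532 ≡ 1 mod 59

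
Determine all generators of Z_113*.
There are φ(112) = 48 primitive roots mod 113: {3, 5, 6, 10, 12, 17, 19, 20, 21, 23, 24, 27, 29, 33, 34, 37, 38, 39, 43, 45, 46, 47, 54, 55, 58, 59, 66, 67, 68, 70, 74, 75, 76, 79, 80, 84, 86, 89, 90, 92, 93, 94, 96, 101, 103, 107, 108, 110}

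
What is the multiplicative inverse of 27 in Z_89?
Since 89 is prime, by Fermat 27^(-1) ≡ 27^{87} ≡ 33 mod 89. Verify: 27 × 33 = 891 ≡ 1 mod 89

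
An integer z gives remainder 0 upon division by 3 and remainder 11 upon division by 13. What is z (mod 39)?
M = 3 × 13 = 39. M₁ = 13, y₁ ≡ 1 (mod 3). M₂ = 3, y₂ ≡ 9 (mod 13). z = 0×13×1 + 11×3×9 ≡ 24 (mod 39)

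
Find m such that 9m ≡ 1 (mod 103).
Since 103 is prime, by Fermat 9^(-1) ≡ 9^{101} ≡ 23 (mod 103). Verify: 9 × 23 = 207 ≡ 1 (mod 103)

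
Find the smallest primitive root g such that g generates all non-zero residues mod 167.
g = 5. Powers: [5, 25, 125, 124, 119, 94, 136, 12, 60, 133, ...] generates all 166 non-zero residues.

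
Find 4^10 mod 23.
By repeated squaring mod 23: 4^{1}≡4, 4^{2}≡16, 4^{4}≡3, 4^{8}≡9. Then 4^{10} = 4^{8+2} ≡ 9 × 16 ≡ 6 mod 23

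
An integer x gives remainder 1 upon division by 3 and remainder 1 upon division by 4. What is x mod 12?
M = 3 × 4 = 12. M₁ = 4, y₁ ≡ 1 mod 3. M₂ = 3, y₂ ≡ 3 mod 4. x = 1×4×1 + 1×3×3 ≡ 1 mod 12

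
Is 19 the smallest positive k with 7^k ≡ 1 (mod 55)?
Powers of 7 mod 55: 7^1≡7, 7^2≡49, 7^3≡13, 7^4≡36, 7^5≡32, 7^6≡4, 7^7≡28, 7^8≡31, 7^9≡52, 7^10≡34, 7^11≡18, 7^12≡16, 7^13≡2, 7^14≡14, 7^15≡43, 7^16≡26, 7^17≡17, 7^18≡9, 7^19≡8, 7^20≡1. 7^19≡8≢1, so ord ≠ 19. No, the actual order is 20.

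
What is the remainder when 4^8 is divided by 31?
By repeated squaring mod 31: 4^{1}≡4, 4^{2}≡16, 4^{4}≡8, 4^{8}≡2. So 4^{8} ≡ 2 mod 31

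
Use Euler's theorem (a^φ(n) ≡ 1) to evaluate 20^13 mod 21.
By Euler: 20^{12} ≡ 1 (mod 21) since gcd(20, 21) = 1. 13 = 1×12 + 1. So 20^{13} ≡ 20^{1} ≡ 20 (mod 21)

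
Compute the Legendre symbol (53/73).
(53/73) = 53^{36} mod 73 = -1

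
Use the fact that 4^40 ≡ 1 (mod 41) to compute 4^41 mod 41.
By Fermat: 4^{40} ≡ 1 (mod 41). So 4^{41} = 4^{40} · 4^{1} ≡ 4^{1} ≡ 4 (mod 41)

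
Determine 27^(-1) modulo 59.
Since 59 is prime, by Fermat 27^(-1) ≡ 27^{57} ≡ 35 mod 59. Verify: 27 × 35 = 945 ≡ 1 mod 59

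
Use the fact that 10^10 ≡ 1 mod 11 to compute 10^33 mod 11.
By Fermat: 10^{10} ≡ 1 mod 11. 33 = 3×10 + 3. So 10^{33} ≡ 10^{3} ≡ 10 mod 11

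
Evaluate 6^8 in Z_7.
Using Fermat: 6^{6} ≡ 1 (mod 7). 8 ≡ 2 (mod 6). So 6^{8} ≡ 6^{2} ≡ 1 (mod 7)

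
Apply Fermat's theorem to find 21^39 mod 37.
By Fermat: 21^{36} ≡ 1 mod 37. So 21^{39} = 21^{36} · 21^{3} ≡ 21^{3} ≡ 11 mod 37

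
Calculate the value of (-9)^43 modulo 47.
By repeated squaring mod 47: (-9)^{1}≡38, (-9)^{2}≡34, (-9)^{4}≡28, (-9)^{8}≡32, (-9)^{16}≡37, (-9)^{32}≡6. Then (-9)^{43} = (-9)^{32+8+2+1} ≡ 6 × 32 × 34 × 38 ≡ 45 mod 47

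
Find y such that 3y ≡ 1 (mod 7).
Since 7 is prime, by Fermat 3^(-1) ≡ 3^{5} ≡ 5 (mod 7). Verify: 3 × 5 = 15 ≡ 1 (mod 7)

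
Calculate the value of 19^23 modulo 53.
By repeated squaring mod 53: 19^{1}≡19, 19^{2}≡43, 19^{4}≡47, 19^{8}≡36, 19^{16}≡24. Then 19^{23} = 19^{16+4+2+1} ≡ 24 × 47 × 43 × 19 ≡ 12 mod 53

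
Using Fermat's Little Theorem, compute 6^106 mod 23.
By Fermat: 6^{22} ≡ 1 mod 23. 106 = 4×22 + 18. So 6^{106} ≡ 6^{18} ≡ 3 mod 23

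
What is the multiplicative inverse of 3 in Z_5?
Since 5 is prime, by Fermat 3^(-1) ≡ 3^{3} ≡ 2 (mod 5). Verify: 3 × 2 = 6 ≡ 1 (mod 5)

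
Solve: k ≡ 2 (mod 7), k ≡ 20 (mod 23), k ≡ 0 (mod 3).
M = 7 × 23 × 3 = 483. M₁ = 69, y₁ ≡ 6 (mod 7). M₂ = 21, y₂ ≡ 11 (mod 23). M₃ = 161, y₃ ≡ 2 (mod 3). k = 2×69×6 + 20×21×11 + 0×161×2 ≡ 135 (mod 483)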